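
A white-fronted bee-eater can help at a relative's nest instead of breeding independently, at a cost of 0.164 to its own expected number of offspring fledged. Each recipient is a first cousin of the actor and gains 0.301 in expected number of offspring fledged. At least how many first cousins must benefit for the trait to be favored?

r to a first cousin = 1/8 (first cousins share one grandparent pair — two paths of length 4: r = 2·(1/2)^4 = 1/8).
Hamilton's rule: n·r·B > C  ⇒  n > C/(r·B) = 0.164/(0.125·0.301) = 4.359.
The smallest integer exceeding 4.359 is 5.

5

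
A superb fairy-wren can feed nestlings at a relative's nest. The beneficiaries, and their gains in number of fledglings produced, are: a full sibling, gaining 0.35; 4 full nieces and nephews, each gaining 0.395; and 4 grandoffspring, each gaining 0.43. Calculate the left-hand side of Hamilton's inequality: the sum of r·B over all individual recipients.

1

r to a full sibling = 0.5 (full sibs share both parents — two paths of length 2: r = 2·(1/2)^2 = 1/2).
r to a full niece or nephew = 0.25 (full aunt/uncle↔niece/nephew: two paths of length 3 through the shared grandparent pair: r = 2·(1/2)^3 = 1/4).
r to a grandoffspring = 0.25 (two parent–offspring links: r = (1/2)^2 = 1/4).
Summing one r·B term per recipient: 1·0.5·0.35 + 4·0.25·0.395 + 4·0.25·0.43 = 1.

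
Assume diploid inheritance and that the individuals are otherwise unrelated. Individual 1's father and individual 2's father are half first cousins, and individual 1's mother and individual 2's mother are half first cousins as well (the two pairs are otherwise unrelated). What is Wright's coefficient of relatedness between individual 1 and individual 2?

0.03125

Wright's path rule: contributions from independent ancestry routes add.
Individual 1 and individual 2 are related in two ways: half second cousins through their fathers (r = 1/64) and half second cousins through their mothers (r = 1/64).
r = 1/64 + 1/64 = 0.03125.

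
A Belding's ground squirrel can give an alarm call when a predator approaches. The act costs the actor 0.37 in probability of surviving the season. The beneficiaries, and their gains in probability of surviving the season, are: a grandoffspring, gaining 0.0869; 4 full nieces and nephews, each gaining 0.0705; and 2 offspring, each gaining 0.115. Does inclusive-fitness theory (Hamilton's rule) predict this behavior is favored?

Hamilton's rule: the trait is favored when the sum of r·B over every recipient exceeds the actor's cost C.
r to a grandoffspring = 1/4 (two parent–offspring links: r = (1/2)^2 = 1/4).
r to a full niece or nephew = 1/4 (full aunt/uncle↔niece/nephew: two paths of length 3 through the shared grandparent pair: r = 2·(1/2)^3 = 1/4).
r to an offspring = 0.5 (one parent–offspring link: r = (1/2)^1 = 1/2).
Summing one r·B term per recipient: 1·0.25·0.0869 + 4·0.25·0.0705 + 2·0.5·0.115 = 0.207225.
0.207225 < 0.37: the indirect benefit is less than the cost.

No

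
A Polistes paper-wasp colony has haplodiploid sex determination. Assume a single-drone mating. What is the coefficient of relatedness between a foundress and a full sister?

Haplodiploid full sisters inherit their father's entire haploid genome identically (contributing 1/2) and on average half of their mother's contribution (1/2 · 1/2 = 1/4); r = 1/2 + 1/4 = 3/4.

0.75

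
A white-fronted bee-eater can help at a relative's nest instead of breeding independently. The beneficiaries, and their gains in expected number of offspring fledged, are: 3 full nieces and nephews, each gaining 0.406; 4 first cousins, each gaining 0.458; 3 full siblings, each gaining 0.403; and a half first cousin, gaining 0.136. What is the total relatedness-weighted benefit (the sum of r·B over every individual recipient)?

r to a full niece or nephew = 1/4 (full aunt/uncle↔niece/nephew: two paths of length 3 through the shared grandparent pair: r = 2·(1/2)^3 = 1/4).
r to a first cousin = 1/8 (first cousins share one grandparent pair — two paths of length 4: r = 2·(1/2)^4 = 1/8).
r to a full sibling = 0.5 (full sibs share both parents — two paths of length 2: r = 2·(1/2)^2 = 1/2).
r to a half first cousin = 0.0625 (half first cousins share one grandparent — one path of length 4: r = (1/2)^4 = 1/16).
Summing one r·B term per recipient: 3·0.25·0.406 + 4·0.125·0.458 + 3·0.5·0.403 + 1·0.0625·0.136 = 1.1465.

1.1465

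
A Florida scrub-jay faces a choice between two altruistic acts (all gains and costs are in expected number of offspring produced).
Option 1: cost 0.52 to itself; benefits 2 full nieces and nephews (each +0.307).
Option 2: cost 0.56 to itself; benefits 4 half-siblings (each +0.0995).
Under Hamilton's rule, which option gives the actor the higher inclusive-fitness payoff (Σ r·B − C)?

Option 1

Option 1: r to a full niece or nephew = 0.25.
Option 1: Σ r·B − C = (2·0.25·0.307) − 0.52 = -0.3665.
Option 2: r to a half-sibling = 0.25.
Option 2: Σ r·B − C = (4·0.25·0.0995) − 0.56 = -0.4605.
Option 1 has the higher net inclusive-fitness payoff.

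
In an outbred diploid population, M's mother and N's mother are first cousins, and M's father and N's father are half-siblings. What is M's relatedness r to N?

With two independent routes of shared ancestry, r is the sum of the two contributions.
M and N are related in two ways: second cousins through their mothers (r = 1/32) and half first cousins through their fathers (r = 1/16).
r = 1/32 + 1/16 = 3/32 = 0.09375.

0.09375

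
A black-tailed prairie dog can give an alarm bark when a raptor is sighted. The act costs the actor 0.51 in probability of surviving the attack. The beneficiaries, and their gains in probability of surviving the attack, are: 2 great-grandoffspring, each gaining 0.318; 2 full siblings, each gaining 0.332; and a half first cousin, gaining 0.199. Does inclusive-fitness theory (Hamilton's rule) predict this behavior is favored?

Hamilton's rule: the trait is favored when the sum of r·B over every recipient exceeds the actor's cost C.
r to a great-grandoffspring = 0.125 (three parent–offspring links: r = (1/2)^3 = 1/8).
r to a full sibling = 1/2 (full sibs share both parents — two paths of length 2: r = 2·(1/2)^2 = 1/2).
r to a half first cousin = 1/16 (half first cousins share one grandparent — one path of length 4: r = (1/2)^4 = 1/16).
Summing one r·B term per recipient: 2·0.125·0.318 + 2·0.5·0.332 + 1·0.0625·0.199 = 0.4239375.
0.4239375 < 0.51: the indirect benefit is less than the cost.

No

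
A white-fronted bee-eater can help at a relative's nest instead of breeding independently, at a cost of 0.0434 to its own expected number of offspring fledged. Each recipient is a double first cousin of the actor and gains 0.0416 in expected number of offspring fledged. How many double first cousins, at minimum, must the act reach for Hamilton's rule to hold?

5

r to a double first cousin = 0.25 (double first cousins share both grandparent pairs — four paths of length 4: r = 4·(1/2)^4 = 1/4).
Hamilton's rule: n·r·B > C  ⇒  n > C/(r·B) = 0.0434/(0.25·0.0416) = 4.173.
The smallest integer exceeding 4.173 is 5.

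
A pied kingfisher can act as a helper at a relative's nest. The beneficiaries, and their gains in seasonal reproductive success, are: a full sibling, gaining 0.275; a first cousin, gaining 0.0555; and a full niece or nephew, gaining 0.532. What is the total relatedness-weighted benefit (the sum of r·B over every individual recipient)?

r to a full sibling = 0.5 (full sibs share both parents — two paths of length 2: r = 2·(1/2)^2 = 1/2).
r to a first cousin = 0.125 (first cousins share one grandparent pair — two paths of length 4: r = 2·(1/2)^4 = 1/8).
r to a full niece or nephew = 1/4 (full aunt/uncle↔niece/nephew: two paths of length 3 through the shared grandparent pair: r = 2·(1/2)^3 = 1/4).
Summing one r·B term per recipient: 1·0.5·0.275 + 1·0.125·0.0555 + 1·0.25·0.532 = 0.2774375.

0.2774375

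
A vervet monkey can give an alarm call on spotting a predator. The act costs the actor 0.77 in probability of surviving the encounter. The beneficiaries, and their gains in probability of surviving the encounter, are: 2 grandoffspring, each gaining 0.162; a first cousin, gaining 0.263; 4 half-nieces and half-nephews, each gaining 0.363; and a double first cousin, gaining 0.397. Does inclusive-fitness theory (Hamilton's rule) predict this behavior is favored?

Hamilton's rule: the trait is favored when the sum of r·B over every recipient exceeds the actor's cost C.
r to a grandoffspring = 1/4 (two parent–offspring links: r = (1/2)^2 = 1/4).
r to a first cousin = 0.125 (first cousins share one grandparent pair — two paths of length 4: r = 2·(1/2)^4 = 1/8).
r to a half-niece or half-nephew = 0.125 (half-aunt/uncle↔niece/nephew: one path of length 3: r = (1/2)^3 = 1/8).
r to a double first cousin = 1/4 (double first cousins share both grandparent pairs — four paths of length 4: r = 4·(1/2)^4 = 1/4).
Summing one r·B term per recipient: 2·0.25·0.162 + 1·0.125·0.263 + 4·0.125·0.363 + 1·0.25·0.397 = 0.394625.
0.394625 < 0.77: the indirect benefit is less than the cost.

No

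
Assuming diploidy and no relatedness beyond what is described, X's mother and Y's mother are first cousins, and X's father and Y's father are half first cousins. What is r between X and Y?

Wright's path rule: contributions from independent ancestry routes add.
X and Y are related in two ways: second cousins through their mothers (r = 1/32) and half second cousins through their fathers (r = 1/64).
r = 1/32 + 1/64 = 0.046875.

0.046875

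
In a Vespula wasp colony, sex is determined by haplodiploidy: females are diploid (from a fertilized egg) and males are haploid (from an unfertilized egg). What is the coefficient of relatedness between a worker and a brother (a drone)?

Her haploid brother carries none of their father's genes and a random half of their mother's genome; that half matches the maternal half of her own genome with probability 1/2: r = 1/2 · 1/2 = 1/4.

0.25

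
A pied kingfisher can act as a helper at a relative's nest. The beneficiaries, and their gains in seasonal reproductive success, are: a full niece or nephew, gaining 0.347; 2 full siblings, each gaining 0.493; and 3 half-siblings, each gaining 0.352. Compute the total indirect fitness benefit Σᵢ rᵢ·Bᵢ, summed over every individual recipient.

r to a full niece or nephew = 1/4 (full aunt/uncle↔niece/nephew: two paths of length 3 through the shared grandparent pair: r = 2·(1/2)^3 = 1/4).
r to a full sibling = 0.5 (full sibs share both parents — two paths of length 2: r = 2·(1/2)^2 = 1/2).
r to a half-sibling = 1/4 (half-sibs share one parent — one path of length 2: r = (1/2)^2 = 1/4).
Summing one r·B term per recipient: 1·0.25·0.347 + 2·0.5·0.493 + 3·0.25·0.352 = 0.84375.

0.84375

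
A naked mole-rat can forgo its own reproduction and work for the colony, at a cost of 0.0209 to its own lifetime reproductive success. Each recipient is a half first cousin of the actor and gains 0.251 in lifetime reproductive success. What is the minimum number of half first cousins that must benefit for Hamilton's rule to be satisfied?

2

r to a half first cousin = 1/16 (half first cousins share one grandparent — one path of length 4: r = (1/2)^4 = 1/16).
Hamilton's rule: n·r·B > C  ⇒  n > C/(r·B) = 0.0209/(0.0625·0.251) = 1.332.
The smallest integer exceeding 1.332 is 2.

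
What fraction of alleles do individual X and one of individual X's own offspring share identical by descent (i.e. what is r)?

Each parent–offspring link contributes a factor of 1/2, and independent paths through distinct common ancestors add.
One parent–offspring link: r = (1/2)^1 = 1/2.

0.5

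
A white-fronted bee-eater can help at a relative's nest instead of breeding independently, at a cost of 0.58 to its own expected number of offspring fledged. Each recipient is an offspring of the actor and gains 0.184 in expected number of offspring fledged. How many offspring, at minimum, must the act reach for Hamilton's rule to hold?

7

r to an offspring = 0.5 (one parent–offspring link: r = (1/2)^1 = 1/2).
Hamilton's rule: n·r·B > C  ⇒  n > C/(r·B) = 0.58/(0.5·0.184) = 6.304.
The smallest integer exceeding 6.304 is 7.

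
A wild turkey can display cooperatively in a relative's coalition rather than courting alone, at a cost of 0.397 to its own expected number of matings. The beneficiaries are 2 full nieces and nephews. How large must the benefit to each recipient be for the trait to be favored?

0.794

r to a full niece or nephew = 0.25 (full aunt/uncle↔niece/nephew: two paths of length 3 through the shared grandparent pair: r = 2·(1/2)^3 = 1/4).
Hamilton's rule with n recipients of equal r: n·r·B > C, so B > C/(n·r) = 0.397/(2·0.25) = 0.794.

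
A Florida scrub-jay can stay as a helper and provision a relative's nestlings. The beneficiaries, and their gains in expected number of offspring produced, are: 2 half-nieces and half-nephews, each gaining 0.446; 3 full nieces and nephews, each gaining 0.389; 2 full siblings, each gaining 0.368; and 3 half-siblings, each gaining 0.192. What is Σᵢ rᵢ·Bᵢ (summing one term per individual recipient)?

r to a half-niece or half-nephew = 0.125 (half-aunt/uncle↔niece/nephew: one path of length 3: r = (1/2)^3 = 1/8).
r to a full niece or nephew = 1/4 (full aunt/uncle↔niece/nephew: two paths of length 3 through the shared grandparent pair: r = 2·(1/2)^3 = 1/4).
r to a full sibling = 1/2 (full sibs share both parents — two paths of length 2: r = 2·(1/2)^2 = 1/2).
r to a half-sibling = 0.25 (half-sibs share one parent — one path of length 2: r = (1/2)^2 = 1/4).
Summing one r·B term per recipient: 2·0.125·0.446 + 3·0.25·0.389 + 2·0.5·0.368 + 3·0.25·0.192 = 0.91525.

0.91525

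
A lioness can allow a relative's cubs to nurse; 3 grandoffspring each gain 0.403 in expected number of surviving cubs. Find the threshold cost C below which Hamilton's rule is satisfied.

0.30225

r to a grandoffspring = 0.25 (two parent–offspring links: r = (1/2)^2 = 1/4).
Hamilton's rule: n·r·B > C, so the trait is favored while C < n·r·B = 3·0.25·0.403 = 0.30225.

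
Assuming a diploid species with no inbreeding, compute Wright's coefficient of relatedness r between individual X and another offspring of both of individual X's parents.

Each parent–offspring link contributes a factor of 1/2, and independent paths through distinct common ancestors add.
Full sibs share both parents — two paths of length 2: r = 2·(1/2)^2 = 1/2.

0.5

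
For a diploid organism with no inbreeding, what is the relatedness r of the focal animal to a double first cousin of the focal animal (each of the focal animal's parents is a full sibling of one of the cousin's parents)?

Each parent–offspring link contributes a factor of 1/2, and independent paths through distinct common ancestors add.
Double first cousins share both grandparent pairs — four paths of length 4: r = 4·(1/2)^4 = 1/4.

0.25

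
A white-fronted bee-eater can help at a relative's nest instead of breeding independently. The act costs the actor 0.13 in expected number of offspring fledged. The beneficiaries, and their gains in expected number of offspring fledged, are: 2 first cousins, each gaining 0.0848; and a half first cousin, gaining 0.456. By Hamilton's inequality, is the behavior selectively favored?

No

Hamilton's rule: the trait is favored when the sum of r·B over every recipient exceeds the actor's cost C.
r to a first cousin = 0.125 (first cousins share one grandparent pair — two paths of length 4: r = 2·(1/2)^4 = 1/8).
r to a half first cousin = 1/16 (half first cousins share one grandparent — one path of length 4: r = (1/2)^4 = 1/16).
Summing one r·B term per recipient: 2·0.125·0.0848 + 1·0.0625·0.456 = 0.0497.
0.0497 < 0.13: the indirect benefit is less than the cost.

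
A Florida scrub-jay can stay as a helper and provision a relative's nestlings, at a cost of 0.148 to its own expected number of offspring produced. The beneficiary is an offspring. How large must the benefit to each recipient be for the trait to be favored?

0.296

r to an offspring = 0.5 (one parent–offspring link: r = (1/2)^1 = 1/2).
Hamilton's rule with n recipients of equal r: n·r·B > C, so B > C/(n·r) = 0.148/(1·0.5) = 0.296.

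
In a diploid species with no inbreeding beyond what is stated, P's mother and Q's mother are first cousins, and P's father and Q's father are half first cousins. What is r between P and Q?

Relatedness sums over independent paths through distinct common ancestors.
P and Q are related in two ways: second cousins through their mothers (r = 1/32) and half second cousins through their fathers (r = 1/64).
r = 1/32 + 1/64 = 3/64 = 0.046875.

0.046875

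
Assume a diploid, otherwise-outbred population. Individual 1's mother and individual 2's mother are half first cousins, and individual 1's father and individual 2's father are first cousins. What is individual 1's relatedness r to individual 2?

With two independent routes of shared ancestry, r is the sum of the two contributions.
Individual 1 and individual 2 are related in two ways: half second cousins through their mothers (r = 1/64) and second cousins through their fathers (r = 1/32).
r = 1/64 + 1/32 = 0.046875.

0.046875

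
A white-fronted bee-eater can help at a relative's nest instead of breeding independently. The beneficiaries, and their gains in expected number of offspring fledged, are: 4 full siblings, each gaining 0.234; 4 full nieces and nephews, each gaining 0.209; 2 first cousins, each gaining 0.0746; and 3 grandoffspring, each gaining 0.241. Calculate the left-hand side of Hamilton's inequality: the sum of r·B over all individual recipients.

0.8764

r to a full sibling = 1/2 (full sibs share both parents — two paths of length 2: r = 2·(1/2)^2 = 1/2).
r to a full niece or nephew = 0.25 (full aunt/uncle↔niece/nephew: two paths of length 3 through the shared grandparent pair: r = 2·(1/2)^3 = 1/4).
r to a first cousin = 0.125 (first cousins share one grandparent pair — two paths of length 4: r = 2·(1/2)^4 = 1/8).
r to a grandoffspring = 0.25 (two parent–offspring links: r = (1/2)^2 = 1/4).
Summing one r·B term per recipient: 4·0.5·0.234 + 4·0.25·0.209 + 2·0.125·0.0746 + 3·0.25·0.241 = 0.8764.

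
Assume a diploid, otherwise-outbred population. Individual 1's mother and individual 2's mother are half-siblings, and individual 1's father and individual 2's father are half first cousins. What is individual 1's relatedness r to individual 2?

0.078125

Independent pedigree routes through distinct common ancestors add.
Individual 1 and individual 2 are related in two ways: half first cousins through their mothers (r = 1/16) and half second cousins through their fathers (r = 1/64).
r = 1/16 + 1/64 = 5/64 = 0.078125.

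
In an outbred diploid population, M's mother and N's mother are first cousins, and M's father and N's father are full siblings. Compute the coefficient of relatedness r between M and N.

0.15625

With two independent routes of shared ancestry, r is the sum of the two contributions.
M and N are related in two ways: second cousins through their mothers (r = 1/32) and first cousins through their fathers (r = 1/8).
r = 1/32 + 1/8 = 0.15625.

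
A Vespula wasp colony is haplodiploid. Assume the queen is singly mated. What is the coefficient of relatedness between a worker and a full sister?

Haplodiploid full sisters inherit their father's entire haploid genome identically (contributing 1/2) and on average half of their mother's contribution (1/2 · 1/2 = 1/4); r = 1/2 + 1/4 = 3/4.

0.75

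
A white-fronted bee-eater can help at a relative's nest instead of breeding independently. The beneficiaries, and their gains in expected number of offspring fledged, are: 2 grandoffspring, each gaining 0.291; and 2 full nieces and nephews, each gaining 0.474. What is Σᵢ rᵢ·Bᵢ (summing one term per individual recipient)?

r to a grandoffspring = 1/4 (two parent–offspring links: r = (1/2)^2 = 1/4).
r to a full niece or nephew = 0.25 (full aunt/uncle↔niece/nephew: two paths of length 3 through the shared grandparent pair: r = 2·(1/2)^3 = 1/4).
Summing one r·B term per recipient: 2·0.25·0.291 + 2·0.25·0.474 = 0.3825.

0.3825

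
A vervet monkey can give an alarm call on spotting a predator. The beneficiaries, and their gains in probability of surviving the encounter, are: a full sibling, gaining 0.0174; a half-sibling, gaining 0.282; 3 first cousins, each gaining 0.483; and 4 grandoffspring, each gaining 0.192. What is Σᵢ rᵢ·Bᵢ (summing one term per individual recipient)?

r to a full sibling = 1/2 (full sibs share both parents — two paths of length 2: r = 2·(1/2)^2 = 1/2).
r to a half-sibling = 1/4 (half-sibs share one parent — one path of length 2: r = (1/2)^2 = 1/4).
r to a first cousin = 0.125 (first cousins share one grandparent pair — two paths of length 4: r = 2·(1/2)^4 = 1/8).
r to a grandoffspring = 1/4 (two parent–offspring links: r = (1/2)^2 = 1/4).
Summing one r·B term per recipient: 1·0.5·0.0174 + 1·0.25·0.282 + 3·0.125·0.483 + 4·0.25·0.192 = 0.452325.

0.452325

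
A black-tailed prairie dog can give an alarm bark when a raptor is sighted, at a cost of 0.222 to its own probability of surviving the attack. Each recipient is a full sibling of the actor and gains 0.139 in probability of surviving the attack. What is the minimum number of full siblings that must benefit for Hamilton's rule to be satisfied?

r to a full sibling = 0.5 (full sibs share both parents — two paths of length 2: r = 2·(1/2)^2 = 1/2).
Hamilton's rule: n·r·B > C  ⇒  n > C/(r·B) = 0.222/(0.5·0.139) = 3.194.
The smallest integer exceeding 3.194 is 4.

4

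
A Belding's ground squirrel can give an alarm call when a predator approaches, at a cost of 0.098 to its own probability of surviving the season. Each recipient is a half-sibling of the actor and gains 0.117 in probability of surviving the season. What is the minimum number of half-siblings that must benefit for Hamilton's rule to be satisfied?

r to a half-sibling = 0.25 (half-sibs share one parent — one path of length 2: r = (1/2)^2 = 1/4).
Hamilton's rule: n·r·B > C  ⇒  n > C/(r·B) = 0.098/(0.25·0.117) = 3.35.
The smallest integer exceeding 3.35 is 4.

4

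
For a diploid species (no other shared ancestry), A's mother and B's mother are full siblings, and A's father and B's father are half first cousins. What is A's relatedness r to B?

With two independent routes of shared ancestry, r is the sum of the two contributions.
A and B are related in two ways: first cousins through their mothers (r = 1/8) and half second cousins through their fathers (r = 1/64).
r = 1/8 + 1/64 = 0.140625.

0.140625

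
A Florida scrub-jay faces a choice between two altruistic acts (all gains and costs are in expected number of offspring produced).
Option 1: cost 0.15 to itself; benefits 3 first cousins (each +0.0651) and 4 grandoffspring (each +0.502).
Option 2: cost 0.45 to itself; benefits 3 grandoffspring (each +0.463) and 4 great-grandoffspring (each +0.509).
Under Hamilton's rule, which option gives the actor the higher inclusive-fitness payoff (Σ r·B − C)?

Option 1

Option 1: r to a first cousin = 0.125.
Option 1: r to a grandoffspring = 0.25.
Option 1: Σ r·B − C = (3·0.125·0.0651 + 4·0.25·0.502) − 0.15 = 0.3764125.
Option 2: r to a grandoffspring = 0.25.
Option 2: r to a great-grandoffspring = 0.125.
Option 2: Σ r·B − C = (3·0.25·0.463 + 4·0.125·0.509) − 0.45 = 0.15175.
Option 1 has the higher net inclusive-fitness payoff.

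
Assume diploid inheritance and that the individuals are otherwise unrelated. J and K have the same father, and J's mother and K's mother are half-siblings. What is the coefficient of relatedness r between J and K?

0.3125

Relatedness sums over independent paths through distinct common ancestors.
J and K are related in two ways: half-sibs through their shared father (r = 1/4) and half first cousins through their mothers (r = 1/16).
r = 1/4 + 1/16 = 0.3125.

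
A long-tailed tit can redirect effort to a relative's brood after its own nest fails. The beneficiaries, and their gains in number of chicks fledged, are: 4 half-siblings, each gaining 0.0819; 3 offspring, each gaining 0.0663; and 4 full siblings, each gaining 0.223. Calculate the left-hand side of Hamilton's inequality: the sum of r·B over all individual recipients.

0.62735

r to a half-sibling = 1/4 (half-sibs share one parent — one path of length 2: r = (1/2)^2 = 1/4).
r to an offspring = 1/2 (one parent–offspring link: r = (1/2)^1 = 1/2).
r to a full sibling = 1/2 (full sibs share both parents — two paths of length 2: r = 2·(1/2)^2 = 1/2).
Summing one r·B term per recipient: 4·0.25·0.0819 + 3·0.5·0.0663 + 4·0.5·0.223 = 0.62735.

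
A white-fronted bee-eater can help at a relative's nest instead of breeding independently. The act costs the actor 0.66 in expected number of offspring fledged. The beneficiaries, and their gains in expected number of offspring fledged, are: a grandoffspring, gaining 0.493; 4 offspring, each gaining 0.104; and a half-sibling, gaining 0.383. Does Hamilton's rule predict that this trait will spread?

No

Hamilton's rule: the trait is favored when the sum of r·B over every recipient exceeds the actor's cost C.
r to a grandoffspring = 0.25 (two parent–offspring links: r = (1/2)^2 = 1/4).
r to an offspring = 0.5 (one parent–offspring link: r = (1/2)^1 = 1/2).
r to a half-sibling = 0.25 (half-sibs share one parent — one path of length 2: r = (1/2)^2 = 1/4).
Summing one r·B term per recipient: 1·0.25·0.493 + 4·0.5·0.104 + 1·0.25·0.383 = 0.427.
0.427 < 0.66: the indirect benefit is less than the cost.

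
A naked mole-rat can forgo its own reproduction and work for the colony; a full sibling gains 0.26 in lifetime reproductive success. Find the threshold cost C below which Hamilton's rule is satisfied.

0.13

r to a full sibling = 0.5 (full sibs share both parents — two paths of length 2: r = 2·(1/2)^2 = 1/2).
Hamilton's rule: n·r·B > C, so the trait is favored while C < n·r·B = 1·0.5·0.26 = 0.13.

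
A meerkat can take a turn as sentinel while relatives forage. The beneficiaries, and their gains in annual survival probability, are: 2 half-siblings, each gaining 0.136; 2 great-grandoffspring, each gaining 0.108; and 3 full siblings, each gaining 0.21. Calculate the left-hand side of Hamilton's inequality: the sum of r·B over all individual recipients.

0.41

r to a half-sibling = 0.25 (half-sibs share one parent — one path of length 2: r = (1/2)^2 = 1/4).
r to a great-grandoffspring = 1/8 (three parent–offspring links: r = (1/2)^3 = 1/8).
r to a full sibling = 1/2 (full sibs share both parents — two paths of length 2: r = 2·(1/2)^2 = 1/2).
Summing one r·B term per recipient: 2·0.25·0.136 + 2·0.125·0.108 + 3·0.5·0.21 = 0.41.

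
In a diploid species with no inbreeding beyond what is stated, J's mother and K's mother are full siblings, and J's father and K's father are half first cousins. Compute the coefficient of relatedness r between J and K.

0.140625

Relatedness sums over independent paths through distinct common ancestors.
J and K are related in two ways: first cousins through their mothers (r = 1/8) and half second cousins through their fathers (r = 1/64).
r = 1/8 + 1/64 = 9/64 = 0.140625.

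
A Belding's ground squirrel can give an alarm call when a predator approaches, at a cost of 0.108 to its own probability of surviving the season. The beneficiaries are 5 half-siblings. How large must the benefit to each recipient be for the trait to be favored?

r to a half-sibling = 1/4 (half-sibs share one parent — one path of length 2: r = (1/2)^2 = 1/4).
Hamilton's rule with n recipients of equal r: n·r·B > C, so B > C/(n·r) = 0.108/(5·0.25) = 0.0864.

0.0864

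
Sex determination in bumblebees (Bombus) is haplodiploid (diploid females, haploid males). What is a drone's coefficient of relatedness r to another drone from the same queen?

0.5

Haploid brothers each carry a random half of the queen's diploid genome, so on average they share half: r = 1/2.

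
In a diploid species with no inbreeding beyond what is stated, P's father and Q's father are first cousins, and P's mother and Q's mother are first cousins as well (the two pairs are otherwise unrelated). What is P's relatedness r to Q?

With two independent routes of shared ancestry, r is the sum of the two contributions.
P and Q are related in two ways: second cousins through their fathers (r = 1/32) and second cousins through their mothers (r = 1/32).
r = 1/32 + 1/32 = 1/16 = 0.0625.

0.0625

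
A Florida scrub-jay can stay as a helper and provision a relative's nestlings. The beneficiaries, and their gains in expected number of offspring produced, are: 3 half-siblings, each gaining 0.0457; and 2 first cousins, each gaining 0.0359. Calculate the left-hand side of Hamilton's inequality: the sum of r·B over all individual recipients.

r to a half-sibling = 0.25 (half-sibs share one parent — one path of length 2: r = (1/2)^2 = 1/4).
r to a first cousin = 1/8 (first cousins share one grandparent pair — two paths of length 4: r = 2·(1/2)^4 = 1/8).
Summing one r·B term per recipient: 3·0.25·0.0457 + 2·0.125·0.0359 = 0.04325.

0.04325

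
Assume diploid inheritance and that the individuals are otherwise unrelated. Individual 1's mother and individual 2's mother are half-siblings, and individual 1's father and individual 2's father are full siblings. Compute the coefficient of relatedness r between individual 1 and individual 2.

0.1875

Independent pedigree routes through distinct common ancestors add.
Individual 1 and individual 2 are related in two ways: half first cousins through their mothers (r = 1/16) and first cousins through their fathers (r = 1/8).
r = 1/16 + 1/8 = 0.1875.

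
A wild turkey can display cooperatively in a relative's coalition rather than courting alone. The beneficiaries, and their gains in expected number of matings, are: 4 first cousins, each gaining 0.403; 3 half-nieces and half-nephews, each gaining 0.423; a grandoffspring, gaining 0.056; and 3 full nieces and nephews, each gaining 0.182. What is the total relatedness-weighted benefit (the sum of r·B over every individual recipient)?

r to a first cousin = 0.125 (first cousins share one grandparent pair — two paths of length 4: r = 2·(1/2)^4 = 1/8).
r to a half-niece or half-nephew = 1/8 (half-aunt/uncle↔niece/nephew: one path of length 3: r = (1/2)^3 = 1/8).
r to a grandoffspring = 0.25 (two parent–offspring links: r = (1/2)^2 = 1/4).
r to a full niece or nephew = 1/4 (full aunt/uncle↔niece/nephew: two paths of length 3 through the shared grandparent pair: r = 2·(1/2)^3 = 1/4).
Summing one r·B term per recipient: 4·0.125·0.403 + 3·0.125·0.423 + 1·0.25·0.056 + 3·0.25·0.182 = 0.510625.

0.510625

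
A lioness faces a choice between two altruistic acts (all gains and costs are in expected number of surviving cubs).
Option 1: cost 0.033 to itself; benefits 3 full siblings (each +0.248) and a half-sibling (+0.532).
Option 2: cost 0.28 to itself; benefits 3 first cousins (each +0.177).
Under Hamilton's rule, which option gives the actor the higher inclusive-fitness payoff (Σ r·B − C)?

Option 1

Option 1: r to a full sibling = 0.5.
Option 1: r to a half-sibling = 0.25.
Option 1: Σ r·B − C = (3·0.5·0.248 + 1·0.25·0.532) − 0.033 = 0.472.
Option 2: r to a first cousin = 0.125.
Option 2: Σ r·B − C = (3·0.125·0.177) − 0.28 = -0.213625.
Option 1 has the higher net inclusive-fitness payoff.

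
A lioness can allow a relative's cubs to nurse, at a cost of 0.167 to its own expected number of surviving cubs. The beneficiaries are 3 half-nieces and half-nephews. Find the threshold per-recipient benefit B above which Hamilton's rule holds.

0.4453

r to a half-niece or half-nephew = 0.125 (half-aunt/uncle↔niece/nephew: one path of length 3: r = (1/2)^3 = 1/8).
Hamilton's rule with n recipients of equal r: n·r·B > C, so B > C/(n·r) = 0.167/(3·0.125) = 0.4453.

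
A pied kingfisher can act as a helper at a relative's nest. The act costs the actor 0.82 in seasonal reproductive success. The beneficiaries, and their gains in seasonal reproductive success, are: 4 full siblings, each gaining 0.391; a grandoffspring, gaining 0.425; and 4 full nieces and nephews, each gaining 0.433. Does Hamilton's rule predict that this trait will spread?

Hamilton's rule: the trait is favored when the sum of r·B over every recipient exceeds the actor's cost C.
r to a full sibling = 0.5 (full sibs share both parents — two paths of length 2: r = 2·(1/2)^2 = 1/2).
r to a grandoffspring = 0.25 (two parent–offspring links: r = (1/2)^2 = 1/4).
r to a full niece or nephew = 0.25 (full aunt/uncle↔niece/nephew: two paths of length 3 through the shared grandparent pair: r = 2·(1/2)^3 = 1/4).
Summing one r·B term per recipient: 4·0.5·0.391 + 1·0.25·0.425 + 4·0.25·0.433 = 1.32125.
1.32125 > 0.82: the indirect benefit exceeds the cost.

Yes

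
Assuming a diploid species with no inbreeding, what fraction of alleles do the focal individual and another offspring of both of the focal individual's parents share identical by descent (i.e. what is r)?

0.5

Each parent–offspring link contributes a factor of 1/2, and independent paths through distinct common ancestors add.
Full sibs share both parents — two paths of length 2: r = 2·(1/2)^2 = 1/2.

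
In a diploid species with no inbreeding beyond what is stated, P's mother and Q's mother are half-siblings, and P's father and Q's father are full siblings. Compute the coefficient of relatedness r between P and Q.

0.1875

Independent pedigree routes through distinct common ancestors add.
P and Q are related in two ways: half first cousins through their mothers (r = 1/16) and first cousins through their fathers (r = 1/8).
r = 1/16 + 1/8 = 3/16 = 0.1875.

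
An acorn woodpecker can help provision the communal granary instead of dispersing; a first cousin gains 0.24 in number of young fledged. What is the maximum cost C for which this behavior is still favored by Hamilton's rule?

r to a first cousin = 0.125 (first cousins share one grandparent pair — two paths of length 4: r = 2·(1/2)^4 = 1/8).
Hamilton's rule: n·r·B > C, so the trait is favored while C < n·r·B = 1·0.125·0.24 = 0.03.

0.03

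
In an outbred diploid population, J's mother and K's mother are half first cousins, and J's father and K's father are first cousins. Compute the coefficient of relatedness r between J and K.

0.046875

Relatedness sums over independent paths through distinct common ancestors.
J and K are related in two ways: half second cousins through their mothers (r = 1/64) and second cousins through their fathers (r = 1/32).
r = 1/64 + 1/32 = 0.046875.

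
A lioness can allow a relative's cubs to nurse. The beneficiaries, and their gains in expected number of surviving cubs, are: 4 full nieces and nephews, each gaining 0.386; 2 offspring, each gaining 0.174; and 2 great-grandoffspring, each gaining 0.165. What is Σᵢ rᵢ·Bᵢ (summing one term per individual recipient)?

r to a full niece or nephew = 1/4 (full aunt/uncle↔niece/nephew: two paths of length 3 through the shared grandparent pair: r = 2·(1/2)^3 = 1/4).
r to an offspring = 1/2 (one parent–offspring link: r = (1/2)^1 = 1/2).
r to a great-grandoffspring = 1/8 (three parent–offspring links: r = (1/2)^3 = 1/8).
Summing one r·B term per recipient: 4·0.25·0.386 + 2·0.5·0.174 + 2·0.125·0.165 = 0.60125.

0.60125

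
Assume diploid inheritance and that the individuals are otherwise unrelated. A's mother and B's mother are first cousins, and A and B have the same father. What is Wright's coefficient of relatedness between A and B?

Relatedness sums over independent paths through distinct common ancestors.
A and B are related in two ways: second cousins through their mothers (r = 1/32) and half-sibs through their shared father (r = 1/4).
r = 1/32 + 1/4 = 9/32 = 0.28125.

0.28125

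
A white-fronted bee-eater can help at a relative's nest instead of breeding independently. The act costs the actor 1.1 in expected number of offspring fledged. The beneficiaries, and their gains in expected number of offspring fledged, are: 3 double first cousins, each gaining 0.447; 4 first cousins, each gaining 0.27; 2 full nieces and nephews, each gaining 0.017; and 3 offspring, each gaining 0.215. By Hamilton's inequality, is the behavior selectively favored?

No

Hamilton's rule: the trait is favored when the sum of r·B over every recipient exceeds the actor's cost C.
r to a double first cousin = 1/4 (double first cousins share both grandparent pairs — four paths of length 4: r = 4·(1/2)^4 = 1/4).
r to a first cousin = 1/8 (first cousins share one grandparent pair — two paths of length 4: r = 2·(1/2)^4 = 1/8).
r to a full niece or nephew = 1/4 (full aunt/uncle↔niece/nephew: two paths of length 3 through the shared grandparent pair: r = 2·(1/2)^3 = 1/4).
r to an offspring = 0.5 (one parent–offspring link: r = (1/2)^1 = 1/2).
Summing one r·B term per recipient: 3·0.25·0.447 + 4·0.125·0.27 + 2·0.25·0.017 + 3·0.5·0.215 = 0.80125.
0.80125 < 1.1: the indirect benefit is less than the cost.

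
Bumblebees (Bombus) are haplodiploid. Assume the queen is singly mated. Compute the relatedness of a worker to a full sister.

Haplodiploid full sisters inherit their father's entire haploid genome identically (contributing 1/2) and on average half of their mother's contribution (1/2 · 1/2 = 1/4); r = 1/2 + 1/4 = 3/4.

0.75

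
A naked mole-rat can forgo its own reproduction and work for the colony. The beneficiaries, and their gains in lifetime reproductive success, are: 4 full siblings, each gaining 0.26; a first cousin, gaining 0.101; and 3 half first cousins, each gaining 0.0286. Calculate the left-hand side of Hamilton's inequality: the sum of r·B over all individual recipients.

r to a full sibling = 0.5 (full sibs share both parents — two paths of length 2: r = 2·(1/2)^2 = 1/2).
r to a first cousin = 0.125 (first cousins share one grandparent pair — two paths of length 4: r = 2·(1/2)^4 = 1/8).
r to a half first cousin = 0.0625 (half first cousins share one grandparent — one path of length 4: r = (1/2)^4 = 1/16).
Summing one r·B term per recipient: 4·0.5·0.26 + 1·0.125·0.101 + 3·0.0625·0.0286 = 0.5379875.

0.5379875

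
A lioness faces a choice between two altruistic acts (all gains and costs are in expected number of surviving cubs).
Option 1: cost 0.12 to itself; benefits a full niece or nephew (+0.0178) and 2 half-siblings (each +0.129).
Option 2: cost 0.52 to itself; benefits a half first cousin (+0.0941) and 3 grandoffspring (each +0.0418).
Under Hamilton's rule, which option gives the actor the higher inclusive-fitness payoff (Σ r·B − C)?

Option 1

Option 1: r to a full niece or nephew = 0.25.
Option 1: r to a half-sibling = 0.25.
Option 1: Σ r·B − C = (1·0.25·0.0178 + 2·0.25·0.129) − 0.12 = -0.05105.
Option 2: r to a half first cousin = 0.0625.
Option 2: r to a grandoffspring = 0.25.
Option 2: Σ r·B − C = (1·0.0625·0.0941 + 3·0.25·0.0418) − 0.52 = -0.48276875.
Option 1 has the higher net inclusive-fitness payoff.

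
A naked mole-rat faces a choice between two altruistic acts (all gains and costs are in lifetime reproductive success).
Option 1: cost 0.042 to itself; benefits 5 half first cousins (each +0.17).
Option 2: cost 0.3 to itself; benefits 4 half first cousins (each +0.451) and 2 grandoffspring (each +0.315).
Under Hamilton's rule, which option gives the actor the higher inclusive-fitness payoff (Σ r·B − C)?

Option 1: r to a half first cousin = 0.0625.
Option 1: Σ r·B − C = (5·0.0625·0.17) − 0.042 = 0.011125.
Option 2: r to a half first cousin = 0.0625.
Option 2: r to a grandoffspring = 0.25.
Option 2: Σ r·B − C = (4·0.0625·0.451 + 2·0.25·0.315) − 0.3 = -0.02975.
Option 1 has the higher net inclusive-fitness payoff.

Option 1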